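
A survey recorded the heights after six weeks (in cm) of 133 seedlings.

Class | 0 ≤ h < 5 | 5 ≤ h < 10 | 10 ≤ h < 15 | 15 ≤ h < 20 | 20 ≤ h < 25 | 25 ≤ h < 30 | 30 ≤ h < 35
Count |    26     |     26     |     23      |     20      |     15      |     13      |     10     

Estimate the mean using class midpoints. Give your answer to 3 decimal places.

14.417

Midpoints: 2.5, 7.5, 12.5, 17.5, 22.5, 27.5, 32.5
Σfm = 26×2.5 + 26×7.5 + 23×12.5 + 20×17.5 + 15×22.5 + 13×27.5 + 10×32.5 = 1917.5
n = Σf = 133
Mean = 1917.5 / 133 = 14.4173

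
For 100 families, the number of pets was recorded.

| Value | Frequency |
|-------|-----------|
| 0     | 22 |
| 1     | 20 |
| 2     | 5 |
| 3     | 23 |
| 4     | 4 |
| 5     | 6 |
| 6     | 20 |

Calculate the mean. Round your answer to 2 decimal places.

2.65

Values: 0, 1, 2, 3, 4, 5, 6
Σfx = 22×0 + 20×1 + 5×2 + 23×3 + 4×4 + 6×5 + 20×6 = 265
n = Σf = 100
Mean = 265 / 100 = 2.6500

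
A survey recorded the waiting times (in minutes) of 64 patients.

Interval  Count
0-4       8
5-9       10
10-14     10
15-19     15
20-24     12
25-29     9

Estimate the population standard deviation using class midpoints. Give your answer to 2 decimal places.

7.93

Midpoints: 2, 7, 12, 17, 22, 27
n = 64, Σfm = 968, mean = 15.1250
Σfm² = 18666
Σf(m − x̄)² = Σfm² − (Σfm)²/n = 18666 − 968²/64 = 4025.0000
Population variance = 4025.0000 / 64 = 62.8906
Standard deviation = √62.8906 = 7.9304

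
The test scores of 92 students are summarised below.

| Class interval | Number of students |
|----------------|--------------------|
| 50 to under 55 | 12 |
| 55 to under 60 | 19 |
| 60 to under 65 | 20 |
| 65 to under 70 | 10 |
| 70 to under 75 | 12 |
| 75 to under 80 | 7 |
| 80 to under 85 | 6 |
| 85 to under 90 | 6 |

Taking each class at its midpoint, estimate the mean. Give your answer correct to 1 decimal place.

Midpoints: 52.5, 57.5, 62.5, 67.5, 72.5, 77.5, 82.5, 87.5
Σfm = 12×52.5 + 19×57.5 + 20×62.5 + 10×67.5 + 12×72.5 + 7×77.5 + 6×82.5 + 6×87.5 = 6080
n = Σf = 92
Mean = 6080 / 92 = 66.0870

66.1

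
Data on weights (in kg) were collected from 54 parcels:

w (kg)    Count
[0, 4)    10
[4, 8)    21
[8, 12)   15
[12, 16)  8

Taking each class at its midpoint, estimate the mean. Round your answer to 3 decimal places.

7.556

Midpoints: 2, 6, 10, 14
Σfm = 10×2 + 21×6 + 15×10 + 8×14 = 408
n = Σf = 54
Mean = 408 / 54 = 7.5556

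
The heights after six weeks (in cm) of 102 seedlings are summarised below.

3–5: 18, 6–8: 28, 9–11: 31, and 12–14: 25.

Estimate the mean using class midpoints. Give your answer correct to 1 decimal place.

8.9

Midpoints: 4, 7, 10, 13
Σfm = 18×4 + 28×7 + 31×10 + 25×13 = 903
n = Σf = 102
Mean = 903 / 102 = 8.8529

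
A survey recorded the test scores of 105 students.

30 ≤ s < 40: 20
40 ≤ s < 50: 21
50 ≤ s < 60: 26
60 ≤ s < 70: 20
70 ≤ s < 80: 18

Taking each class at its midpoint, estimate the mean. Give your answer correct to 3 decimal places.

54.524

Midpoints: 35, 45, 55, 65, 75
Σfm = 20×35 + 21×45 + 26×55 + 20×65 + 18×75 = 5725
n = Σf = 105
Mean = 5725 / 105 = 54.5238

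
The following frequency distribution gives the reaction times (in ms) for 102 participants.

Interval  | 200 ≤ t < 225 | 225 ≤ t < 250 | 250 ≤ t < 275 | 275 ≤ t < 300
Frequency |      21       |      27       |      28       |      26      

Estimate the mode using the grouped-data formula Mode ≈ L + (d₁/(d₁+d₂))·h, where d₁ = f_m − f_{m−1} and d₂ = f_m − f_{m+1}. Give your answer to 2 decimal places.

Modal class: 250 ≤ t < 275 (highest frequency 28).
d₁ = 28 − 27 = 1, d₂ = 28 − 26 = 2
Mode ≈ 250 + (1/(1+2)) × 25 = 250 + 8.3333 = 258.3333

258.33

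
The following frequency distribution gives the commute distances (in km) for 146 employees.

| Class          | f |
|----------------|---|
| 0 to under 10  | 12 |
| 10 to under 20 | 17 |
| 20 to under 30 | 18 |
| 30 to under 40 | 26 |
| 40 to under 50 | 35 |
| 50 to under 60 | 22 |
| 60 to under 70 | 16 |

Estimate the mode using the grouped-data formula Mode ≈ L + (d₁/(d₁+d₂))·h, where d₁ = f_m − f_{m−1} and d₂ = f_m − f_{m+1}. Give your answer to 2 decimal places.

Modal class: 40 to under 50 (highest frequency 35).
d₁ = 35 − 26 = 9, d₂ = 35 − 22 = 13
Mode ≈ 40 + (9/(9+13)) × 10 = 40 + 4.0909 = 44.0909

44.09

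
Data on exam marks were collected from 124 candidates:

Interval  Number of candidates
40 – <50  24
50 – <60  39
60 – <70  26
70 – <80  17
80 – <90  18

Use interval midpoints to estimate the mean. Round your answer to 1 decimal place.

62.3

Midpoints: 45, 55, 65, 75, 85
Σfm = 24×45 + 39×55 + 26×65 + 17×75 + 18×85 = 7720
n = Σf = 124
Mean = 7720 / 124 = 62.2581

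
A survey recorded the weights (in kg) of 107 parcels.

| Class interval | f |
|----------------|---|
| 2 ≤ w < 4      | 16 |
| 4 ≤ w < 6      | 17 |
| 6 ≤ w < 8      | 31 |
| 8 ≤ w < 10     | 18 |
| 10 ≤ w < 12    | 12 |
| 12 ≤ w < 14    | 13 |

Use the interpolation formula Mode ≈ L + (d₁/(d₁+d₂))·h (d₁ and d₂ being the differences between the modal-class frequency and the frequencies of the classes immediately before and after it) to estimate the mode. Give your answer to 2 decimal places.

Modal class: 6 ≤ w < 8 (highest frequency 31).
d₁ = 31 − 17 = 14, d₂ = 31 − 18 = 13
Mode ≈ 6 + (14/(14+13)) × 2 = 6 + 1.0370 = 7.0370

7.04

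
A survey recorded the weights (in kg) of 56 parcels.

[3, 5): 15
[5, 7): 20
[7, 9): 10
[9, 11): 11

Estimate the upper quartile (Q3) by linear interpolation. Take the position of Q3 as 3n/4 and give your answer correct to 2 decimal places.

Cumulative frequencies: 15, 35, 45, 56
n = 56; position = 3n/4 = 42.
This falls in the class [7, 9): L = 7, F = 35, f = 10, h = 2.
Upper quartile ≈ 7 + ((42 − 35) / 10) × 2 = 8.4000

8.40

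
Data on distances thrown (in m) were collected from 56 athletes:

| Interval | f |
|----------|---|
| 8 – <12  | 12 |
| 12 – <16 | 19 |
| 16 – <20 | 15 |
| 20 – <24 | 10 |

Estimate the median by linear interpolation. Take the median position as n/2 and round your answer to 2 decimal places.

15.37

Cumulative frequencies: 12, 31, 46, 56
n = 56; position = n/2 = 28.
This falls in the class 12 – <16: L = 12, F = 12, f = 19, h = 4.
Median ≈ 12 + ((28 − 12) / 19) × 4 = 15.3684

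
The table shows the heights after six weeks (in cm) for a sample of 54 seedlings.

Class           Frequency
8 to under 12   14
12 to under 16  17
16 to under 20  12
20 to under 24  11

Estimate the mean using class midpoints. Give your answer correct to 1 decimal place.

15.5

Midpoints: 10, 14, 18, 22
Σfm = 14×10 + 17×14 + 12×18 + 11×22 = 836
n = Σf = 54
Mean = 836 / 54 = 15.4815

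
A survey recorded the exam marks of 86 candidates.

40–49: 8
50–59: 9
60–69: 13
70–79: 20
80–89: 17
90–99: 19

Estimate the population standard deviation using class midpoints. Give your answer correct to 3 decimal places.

Midpoints: 44.5, 54.5, 64.5, 74.5, 84.5, 94.5
n = 86, Σfm = 6407, mean = 74.5000
Σfm² = 498721.5
Σf(m − x̄)² = Σfm² − (Σfm)²/n = 498721.5 − 6407²/86 = 21400.0000
Population variance = 21400.0000 / 86 = 248.8372
Standard deviation = √248.8372 = 15.7746

15.775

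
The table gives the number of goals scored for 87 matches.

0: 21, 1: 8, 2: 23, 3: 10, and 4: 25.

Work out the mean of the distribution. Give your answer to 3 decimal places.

2.115

Values: 0, 1, 2, 3, 4
Σfx = 21×0 + 8×1 + 23×2 + 10×3 + 25×4 = 184
n = Σf = 87
Mean = 184 / 87 = 2.1149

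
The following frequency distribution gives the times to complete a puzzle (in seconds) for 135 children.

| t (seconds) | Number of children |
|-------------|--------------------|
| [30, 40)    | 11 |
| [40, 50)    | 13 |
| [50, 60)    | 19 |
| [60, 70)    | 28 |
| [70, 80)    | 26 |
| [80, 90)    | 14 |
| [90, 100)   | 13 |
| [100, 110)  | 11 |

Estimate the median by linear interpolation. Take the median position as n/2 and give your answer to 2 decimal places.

Cumulative frequencies: 11, 24, 43, 71, 97, 111, 124, 135
n = 135; position = n/2 = 67.5.
This falls in the class [60, 70): L = 60, F = 43, f = 28, h = 10.
Median ≈ 60 + ((67.5 − 43) / 28) × 10 = 68.7500

68.75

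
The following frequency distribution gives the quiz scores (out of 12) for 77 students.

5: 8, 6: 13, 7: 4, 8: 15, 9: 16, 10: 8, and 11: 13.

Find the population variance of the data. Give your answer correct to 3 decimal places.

3.756

Values: 5, 6, 7, 8, 9, 10, 11
n = 77, Σfx = 633, mean = 8.2208
Σfx² = 5493
Σf(x − x̄)² = Σfx² − (Σfx)²/n = 5493 − 633²/77 = 289.2468
Population variance = 289.2468 / 77 = 3.7565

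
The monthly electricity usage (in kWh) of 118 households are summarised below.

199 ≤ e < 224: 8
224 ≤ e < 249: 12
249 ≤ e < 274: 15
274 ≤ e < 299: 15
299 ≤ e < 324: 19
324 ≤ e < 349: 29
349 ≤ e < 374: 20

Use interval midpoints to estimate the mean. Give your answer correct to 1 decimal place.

302.2

Midpoints: 211.5, 236.5, 261.5, 286.5, 311.5, 336.5, 361.5
Σfm = 8×211.5 + 12×236.5 + 15×261.5 + 15×286.5 + 19×311.5 + 29×336.5 + 20×361.5 = 35657
n = Σf = 118
Mean = 35657 / 118 = 302.1780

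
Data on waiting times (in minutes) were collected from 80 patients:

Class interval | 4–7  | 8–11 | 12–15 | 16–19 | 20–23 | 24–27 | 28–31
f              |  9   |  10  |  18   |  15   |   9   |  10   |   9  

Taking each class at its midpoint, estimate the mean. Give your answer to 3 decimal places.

Midpoints: 5.5, 9.5, 13.5, 17.5, 21.5, 25.5, 29.5
Σfm = 9×5.5 + 10×9.5 + 18×13.5 + 15×17.5 + 9×21.5 + 10×25.5 + 9×29.5 = 1364
n = Σf = 80
Mean = 1364 / 80 = 17.0500

17.050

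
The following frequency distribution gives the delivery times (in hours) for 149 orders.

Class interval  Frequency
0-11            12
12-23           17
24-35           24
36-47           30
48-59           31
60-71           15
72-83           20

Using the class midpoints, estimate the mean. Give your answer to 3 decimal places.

43.674

Midpoints: 5.5, 17.5, 29.5, 41.5, 53.5, 65.5, 77.5
Σfm = 12×5.5 + 17×17.5 + 24×29.5 + 30×41.5 + 31×53.5 + 15×65.5 + 20×77.5 = 6507.5
n = Σf = 149
Mean = 6507.5 / 149 = 43.6745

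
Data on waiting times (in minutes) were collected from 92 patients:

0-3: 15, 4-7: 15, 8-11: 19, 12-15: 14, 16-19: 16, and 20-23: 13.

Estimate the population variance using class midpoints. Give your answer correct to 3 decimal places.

Midpoints: 1.5, 5.5, 9.5, 13.5, 17.5, 21.5
n = 92, Σfm = 1034, mean = 11.2391
Σfm² = 15663
Σf(m − x̄)² = Σfm² − (Σfm)²/n = 15663 − 1034²/92 = 4041.7391
Population variance = 4041.7391 / 92 = 43.9319

43.932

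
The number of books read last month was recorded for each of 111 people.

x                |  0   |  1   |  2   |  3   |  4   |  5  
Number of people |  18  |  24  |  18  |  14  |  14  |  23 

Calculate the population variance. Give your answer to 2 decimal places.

3.15

Values: 0, 1, 2, 3, 4, 5
n = 111, Σfx = 273, mean = 2.4595
Σfx² = 1021
Σf(x − x̄)² = Σfx² − (Σfx)²/n = 1021 − 273²/111 = 349.5676
Population variance = 349.5676 / 111 = 3.1493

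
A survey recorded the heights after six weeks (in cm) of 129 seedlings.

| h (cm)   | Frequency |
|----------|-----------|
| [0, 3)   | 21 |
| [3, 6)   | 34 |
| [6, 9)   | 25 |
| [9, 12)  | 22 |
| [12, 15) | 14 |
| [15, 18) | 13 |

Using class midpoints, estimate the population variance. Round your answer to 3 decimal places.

21.746

Midpoints: 1.5, 4.5, 7.5, 10.5, 13.5, 16.5
n = 129, Σfm = 1006.5, mean = 7.8023
Σfm² = 10658.25
Σf(m − x̄)² = Σfm² − (Σfm)²/n = 10658.25 − 1006.5²/129 = 2805.2093
Population variance = 2805.2093 / 129 = 21.7458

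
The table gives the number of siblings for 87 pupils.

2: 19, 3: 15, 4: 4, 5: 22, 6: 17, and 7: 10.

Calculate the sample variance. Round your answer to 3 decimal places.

3.006

Values: 2, 3, 4, 5, 6, 7
n = 87, Σfx = 381, mean = 4.3793
Σfx² = 1927
Σf(x − x̄)² = Σfx² − (Σfx)²/n = 1927 − 381²/87 = 258.4828
Sample variance = 258.4828 / 86 = 3.0056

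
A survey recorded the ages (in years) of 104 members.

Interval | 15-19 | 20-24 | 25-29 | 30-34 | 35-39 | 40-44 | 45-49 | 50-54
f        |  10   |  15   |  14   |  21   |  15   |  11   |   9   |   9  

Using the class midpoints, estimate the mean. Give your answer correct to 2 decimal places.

Midpoints: 17, 22, 27, 32, 37, 42, 47, 52
Σfm = 10×17 + 15×22 + 14×27 + 21×32 + 15×37 + 11×42 + 9×47 + 9×52 = 3458
n = Σf = 104
Mean = 3458 / 104 = 33.2500

33.25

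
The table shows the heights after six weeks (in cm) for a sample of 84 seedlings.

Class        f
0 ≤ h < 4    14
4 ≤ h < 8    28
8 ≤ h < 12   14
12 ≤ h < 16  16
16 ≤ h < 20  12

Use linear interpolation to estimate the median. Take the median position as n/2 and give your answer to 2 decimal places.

8.00

Cumulative frequencies: 14, 42, 56, 72, 84
n = 84; position = n/2 = 42.
This falls in the class 4 ≤ h < 8: L = 4, F = 14, f = 28, h = 4.
Median ≈ 4 + ((42 − 14) / 28) × 4 = 8.0000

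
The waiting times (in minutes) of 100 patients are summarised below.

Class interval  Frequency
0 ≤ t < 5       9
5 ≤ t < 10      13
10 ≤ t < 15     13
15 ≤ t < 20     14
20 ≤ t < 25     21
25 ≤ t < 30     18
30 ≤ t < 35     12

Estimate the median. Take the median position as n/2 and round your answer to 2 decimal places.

Cumulative frequencies: 9, 22, 35, 49, 70, 88, 100
n = 100; position = n/2 = 50.
This falls in the class 20 ≤ t < 25: L = 20, F = 49, f = 21, h = 5.
Median ≈ 20 + ((50 − 49) / 21) × 5 = 20.2381

20.24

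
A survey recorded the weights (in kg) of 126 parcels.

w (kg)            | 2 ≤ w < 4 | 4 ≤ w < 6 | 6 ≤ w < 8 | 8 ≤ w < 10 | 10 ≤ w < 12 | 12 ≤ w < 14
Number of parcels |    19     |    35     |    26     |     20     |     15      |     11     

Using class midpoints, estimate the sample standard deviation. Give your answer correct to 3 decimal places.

Midpoints: 3, 5, 7, 9, 11, 13
n = 126, Σfm = 902, mean = 7.1587
Σfm² = 7614
Σf(m − x̄)² = Σfm² − (Σfm)²/n = 7614 − 902²/126 = 1156.8254
Sample variance = 1156.8254 / 125 = 9.2546
Standard deviation = √9.2546 = 3.0421

3.042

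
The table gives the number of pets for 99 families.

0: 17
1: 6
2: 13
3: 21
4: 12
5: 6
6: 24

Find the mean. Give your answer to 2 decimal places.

3.20

Values: 0, 1, 2, 3, 4, 5, 6
Σfx = 17×0 + 6×1 + 13×2 + 21×3 + 12×4 + 6×5 + 24×6 = 317
n = Σf = 99
Mean = 317 / 99 = 3.2020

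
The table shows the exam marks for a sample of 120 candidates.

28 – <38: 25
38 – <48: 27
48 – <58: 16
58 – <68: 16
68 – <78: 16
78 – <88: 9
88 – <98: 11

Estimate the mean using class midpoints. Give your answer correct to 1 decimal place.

56.5

Midpoints: 33, 43, 53, 63, 73, 83, 93
Σfm = 25×33 + 27×43 + 16×53 + 16×63 + 16×73 + 9×83 + 11×93 = 6780
n = Σf = 120
Mean = 6780 / 120 = 56.5000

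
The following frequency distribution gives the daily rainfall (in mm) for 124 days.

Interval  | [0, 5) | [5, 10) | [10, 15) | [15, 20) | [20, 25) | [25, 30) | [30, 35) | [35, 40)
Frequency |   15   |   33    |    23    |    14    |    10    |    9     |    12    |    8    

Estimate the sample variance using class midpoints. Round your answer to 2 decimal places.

Midpoints: 2.5, 7.5, 12.5, 17.5, 22.5, 27.5, 32.5, 37.5
n = 124, Σfm = 1980, mean = 15.9677
Σfm² = 45625
Σf(m − x̄)² = Σfm² − (Σfm)²/n = 45625 − 1980²/124 = 14008.8710
Sample variance = 14008.8710 / 123 = 113.8933

113.89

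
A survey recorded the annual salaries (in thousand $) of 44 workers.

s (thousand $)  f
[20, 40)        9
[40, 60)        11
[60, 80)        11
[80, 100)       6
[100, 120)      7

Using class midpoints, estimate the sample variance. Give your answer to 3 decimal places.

736.364

Midpoints: 30, 50, 70, 90, 110
n = 44, Σfm = 2900, mean = 65.9091
Σfm² = 222800
Σf(m − x̄)² = Σfm² − (Σfm)²/n = 222800 − 2900²/44 = 31663.6364
Sample variance = 31663.6364 / 43 = 736.3636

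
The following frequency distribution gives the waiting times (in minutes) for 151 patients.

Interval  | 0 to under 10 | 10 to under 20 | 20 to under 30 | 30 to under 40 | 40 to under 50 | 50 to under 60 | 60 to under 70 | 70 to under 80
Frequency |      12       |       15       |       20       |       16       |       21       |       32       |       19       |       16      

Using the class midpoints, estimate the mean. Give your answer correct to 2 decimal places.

Midpoints: 5, 15, 25, 35, 45, 55, 65, 75
Σfm = 12×5 + 15×15 + 20×25 + 16×35 + 21×45 + 32×55 + 19×65 + 16×75 = 6485
n = Σf = 151
Mean = 6485 / 151 = 42.9470

42.95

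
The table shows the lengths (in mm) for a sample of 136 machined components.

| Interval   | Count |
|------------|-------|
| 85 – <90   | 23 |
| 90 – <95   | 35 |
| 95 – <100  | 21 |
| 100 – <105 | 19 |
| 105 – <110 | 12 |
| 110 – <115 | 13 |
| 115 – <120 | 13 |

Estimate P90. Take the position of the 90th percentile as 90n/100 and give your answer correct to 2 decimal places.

114.77

Cumulative frequencies: 23, 58, 79, 98, 110, 123, 136
n = 136; position = 90n/100 = 122.4.
This falls in the class 110 – <115: L = 110, F = 110, f = 13, h = 5.
90th percentile ≈ 110 + ((122.4 − 110) / 13) × 5 = 114.7692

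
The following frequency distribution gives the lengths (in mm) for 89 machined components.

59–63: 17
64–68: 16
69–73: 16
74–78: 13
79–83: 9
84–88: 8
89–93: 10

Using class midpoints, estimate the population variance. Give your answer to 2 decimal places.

96.14

Midpoints: 61, 66, 71, 76, 81, 86, 91
n = 89, Σfm = 6544, mean = 73.5281
Σfm² = 489724
Σf(m − x̄)² = Σfm² − (Σfm)²/n = 489724 − 6544²/89 = 8556.1798
Population variance = 8556.1798 / 89 = 96.1369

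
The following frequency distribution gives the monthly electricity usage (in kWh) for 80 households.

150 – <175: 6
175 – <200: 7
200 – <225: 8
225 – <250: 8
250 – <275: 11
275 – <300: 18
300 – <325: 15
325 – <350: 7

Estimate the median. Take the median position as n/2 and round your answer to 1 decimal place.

Cumulative frequencies: 6, 13, 21, 29, 40, 58, 73, 80
n = 80; position = n/2 = 40.
This falls in the class 250 – <275: L = 250, F = 29, f = 11, h = 25.
Median ≈ 250 + ((40 − 29) / 11) × 25 = 275.0000

275.0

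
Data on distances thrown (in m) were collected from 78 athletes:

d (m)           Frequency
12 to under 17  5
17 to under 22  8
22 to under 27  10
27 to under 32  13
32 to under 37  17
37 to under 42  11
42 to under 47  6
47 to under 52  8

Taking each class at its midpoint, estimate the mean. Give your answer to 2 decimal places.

32.58

Midpoints: 14.5, 19.5, 24.5, 29.5, 34.5, 39.5, 44.5, 49.5
Σfm = 5×14.5 + 8×19.5 + 10×24.5 + 13×29.5 + 17×34.5 + 11×39.5 + 6×44.5 + 8×49.5 = 2541
n = Σf = 78
Mean = 2541 / 78 = 32.5769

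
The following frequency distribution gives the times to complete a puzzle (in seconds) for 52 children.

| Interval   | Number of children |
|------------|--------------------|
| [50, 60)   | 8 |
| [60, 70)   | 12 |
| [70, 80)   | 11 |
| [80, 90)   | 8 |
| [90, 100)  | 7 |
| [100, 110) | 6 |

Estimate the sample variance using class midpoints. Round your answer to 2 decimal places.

Midpoints: 55, 65, 75, 85, 95, 105
n = 52, Σfm = 4020, mean = 77.3077
Σfm² = 323900
Σf(m − x̄)² = Σfm² − (Σfm)²/n = 323900 − 4020²/52 = 13123.0769
Sample variance = 13123.0769 / 51 = 257.3152

257.32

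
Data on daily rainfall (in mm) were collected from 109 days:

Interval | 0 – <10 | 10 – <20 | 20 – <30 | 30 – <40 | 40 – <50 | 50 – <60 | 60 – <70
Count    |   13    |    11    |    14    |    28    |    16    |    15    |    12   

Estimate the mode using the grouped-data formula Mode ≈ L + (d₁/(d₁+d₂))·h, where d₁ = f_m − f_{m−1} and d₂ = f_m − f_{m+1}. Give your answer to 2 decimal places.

Modal class: 30 – <40 (highest frequency 28).
d₁ = 28 − 14 = 14, d₂ = 28 − 16 = 12
Mode ≈ 30 + (14/(14+12)) × 10 = 30 + 5.3846 = 35.3846

35.38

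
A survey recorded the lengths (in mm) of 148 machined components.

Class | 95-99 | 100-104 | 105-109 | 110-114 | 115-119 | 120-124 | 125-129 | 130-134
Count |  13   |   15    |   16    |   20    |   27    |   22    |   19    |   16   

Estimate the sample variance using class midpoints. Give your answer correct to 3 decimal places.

Midpoints: 97, 102, 107, 112, 117, 122, 127, 132
n = 148, Σfm = 17111, mean = 115.6149
Σfm² = 1994727
Σf(m − x̄)² = Σfm² − (Σfm)²/n = 1994727 − 17111²/148 = 16441.0473
Sample variance = 16441.0473 / 147 = 111.8439

111.844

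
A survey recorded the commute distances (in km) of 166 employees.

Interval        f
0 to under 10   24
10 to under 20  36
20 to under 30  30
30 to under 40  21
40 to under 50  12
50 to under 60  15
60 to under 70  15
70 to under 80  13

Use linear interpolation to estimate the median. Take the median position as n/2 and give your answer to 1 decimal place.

Cumulative frequencies: 24, 60, 90, 111, 123, 138, 153, 166
n = 166; position = n/2 = 83.
This falls in the class 20 to under 30: L = 20, F = 60, f = 30, h = 10.
Median ≈ 20 + ((83 − 60) / 30) × 10 = 27.6667

27.7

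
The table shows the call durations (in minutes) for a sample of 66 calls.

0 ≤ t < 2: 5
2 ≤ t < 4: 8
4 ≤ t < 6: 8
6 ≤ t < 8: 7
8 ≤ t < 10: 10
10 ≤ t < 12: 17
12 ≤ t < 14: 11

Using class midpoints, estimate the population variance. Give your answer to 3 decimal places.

14.553

Midpoints: 1, 3, 5, 7, 9, 11, 13
n = 66, Σfm = 538, mean = 8.1515
Σfm² = 5346
Σf(m − x̄)² = Σfm² − (Σfm)²/n = 5346 − 538²/66 = 960.4848
Population variance = 960.4848 / 66 = 14.5528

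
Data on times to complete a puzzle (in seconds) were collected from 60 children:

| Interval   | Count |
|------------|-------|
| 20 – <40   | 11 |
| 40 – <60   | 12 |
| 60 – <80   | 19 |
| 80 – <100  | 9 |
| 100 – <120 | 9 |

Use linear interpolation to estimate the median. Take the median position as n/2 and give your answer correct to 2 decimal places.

67.37

Cumulative frequencies: 11, 23, 42, 51, 60
n = 60; position = n/2 = 30.
This falls in the class 60 – <80: L = 60, F = 23, f = 19, h = 20.
Median ≈ 60 + ((30 − 23) / 19) × 20 = 67.3684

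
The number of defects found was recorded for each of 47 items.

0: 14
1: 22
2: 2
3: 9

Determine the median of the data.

Cumulative frequencies: 14, 36, 38, 47
n = 47, so the median is the value in position (n+1)/2 = 24.
Position 24 falls at value 1.

1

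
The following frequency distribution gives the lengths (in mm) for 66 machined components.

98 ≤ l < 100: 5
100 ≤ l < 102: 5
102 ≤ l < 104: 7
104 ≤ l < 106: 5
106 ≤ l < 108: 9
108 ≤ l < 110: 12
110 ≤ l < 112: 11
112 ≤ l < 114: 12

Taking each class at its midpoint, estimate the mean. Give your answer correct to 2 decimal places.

Midpoints: 99, 101, 103, 105, 107, 109, 111, 113
Σfm = 5×99 + 5×101 + 7×103 + 5×105 + 9×107 + 12×109 + 11×111 + 12×113 = 7094
n = Σf = 66
Mean = 7094 / 66 = 107.4848

107.48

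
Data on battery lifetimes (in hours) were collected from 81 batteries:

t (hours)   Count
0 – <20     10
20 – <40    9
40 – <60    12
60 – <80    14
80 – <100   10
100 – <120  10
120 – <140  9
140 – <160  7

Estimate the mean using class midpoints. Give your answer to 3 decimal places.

Midpoints: 10, 30, 50, 70, 90, 110, 130, 150
Σfm = 10×10 + 9×30 + 12×50 + 14×70 + 10×90 + 10×110 + 9×130 + 7×150 = 6170
n = Σf = 81
Mean = 6170 / 81 = 76.1728

76.173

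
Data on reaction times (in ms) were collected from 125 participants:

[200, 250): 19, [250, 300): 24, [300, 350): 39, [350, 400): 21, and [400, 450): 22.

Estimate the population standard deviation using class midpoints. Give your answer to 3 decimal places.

Midpoints: 225, 275, 325, 375, 425
n = 125, Σfm = 40775, mean = 326.2000
Σfm² = 13823125
Σf(m − x̄)² = Σfm² − (Σfm)²/n = 13823125 − 40775²/125 = 522320.0000
Population variance = 522320.0000 / 125 = 4178.5600
Standard deviation = √4178.5600 = 64.6418

64.642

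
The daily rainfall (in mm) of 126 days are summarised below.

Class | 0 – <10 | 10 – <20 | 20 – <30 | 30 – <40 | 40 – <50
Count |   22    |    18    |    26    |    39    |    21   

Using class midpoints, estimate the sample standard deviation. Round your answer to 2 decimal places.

13.45

Midpoints: 5, 15, 25, 35, 45
n = 126, Σfm = 3340, mean = 26.5079
Σfm² = 111150
Σf(m − x̄)² = Σfm² − (Σfm)²/n = 111150 − 3340²/126 = 22613.4921
Sample variance = 22613.4921 / 125 = 180.9079
Standard deviation = √180.9079 = 13.4502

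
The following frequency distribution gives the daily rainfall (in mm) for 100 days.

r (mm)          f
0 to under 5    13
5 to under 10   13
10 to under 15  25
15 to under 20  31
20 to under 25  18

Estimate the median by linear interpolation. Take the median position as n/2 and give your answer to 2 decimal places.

14.80

Cumulative frequencies: 13, 26, 51, 82, 100
n = 100; position = n/2 = 50.
This falls in the class 10 to under 15: L = 10, F = 26, f = 25, h = 5.
Median ≈ 10 + ((50 − 26) / 25) × 5 = 14.8000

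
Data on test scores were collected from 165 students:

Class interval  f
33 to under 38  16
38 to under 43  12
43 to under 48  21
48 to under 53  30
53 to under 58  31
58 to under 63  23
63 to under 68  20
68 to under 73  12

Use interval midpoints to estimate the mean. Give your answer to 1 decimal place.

Midpoints: 35.5, 40.5, 45.5, 50.5, 55.5, 60.5, 65.5, 70.5
Σfm = 16×35.5 + 12×40.5 + 21×45.5 + 30×50.5 + 31×55.5 + 23×60.5 + 20×65.5 + 12×70.5 = 8792.5
n = Σf = 165
Mean = 8792.5 / 165 = 53.2879

53.3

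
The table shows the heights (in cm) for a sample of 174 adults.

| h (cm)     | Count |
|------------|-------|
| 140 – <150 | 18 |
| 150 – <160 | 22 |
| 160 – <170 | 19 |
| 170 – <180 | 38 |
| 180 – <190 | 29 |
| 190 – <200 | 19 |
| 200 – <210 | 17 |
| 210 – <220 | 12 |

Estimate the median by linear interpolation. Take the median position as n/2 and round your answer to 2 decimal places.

177.37

Cumulative frequencies: 18, 40, 59, 97, 126, 145, 162, 174
n = 174; position = n/2 = 87.
This falls in the class 170 – <180: L = 170, F = 59, f = 38, h = 10.
Median ≈ 170 + ((87 − 59) / 38) × 10 = 177.3684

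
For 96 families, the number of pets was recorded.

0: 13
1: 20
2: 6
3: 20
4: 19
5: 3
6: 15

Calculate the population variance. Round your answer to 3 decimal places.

3.819

Values: 0, 1, 2, 3, 4, 5, 6
n = 96, Σfx = 273, mean = 2.8438
Σfx² = 1143
Σf(x − x̄)² = Σfx² − (Σfx)²/n = 1143 − 273²/96 = 366.6562
Population variance = 366.6562 / 96 = 3.8193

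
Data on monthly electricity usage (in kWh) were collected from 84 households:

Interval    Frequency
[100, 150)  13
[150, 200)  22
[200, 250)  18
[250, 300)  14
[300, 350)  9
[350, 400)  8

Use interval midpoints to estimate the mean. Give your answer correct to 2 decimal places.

Midpoints: 125, 175, 225, 275, 325, 375
Σfm = 13×125 + 22×175 + 18×225 + 14×275 + 9×325 + 8×375 = 19300
n = Σf = 84
Mean = 19300 / 84 = 229.7619

229.76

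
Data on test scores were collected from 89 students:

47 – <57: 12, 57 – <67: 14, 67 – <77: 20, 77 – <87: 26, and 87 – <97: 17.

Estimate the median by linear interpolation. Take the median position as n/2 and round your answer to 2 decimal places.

Cumulative frequencies: 12, 26, 46, 72, 89
n = 89; position = n/2 = 44.5.
This falls in the class 67 – <77: L = 67, F = 26, f = 20, h = 10.
Median ≈ 67 + ((44.5 − 26) / 20) × 10 = 76.2500

76.25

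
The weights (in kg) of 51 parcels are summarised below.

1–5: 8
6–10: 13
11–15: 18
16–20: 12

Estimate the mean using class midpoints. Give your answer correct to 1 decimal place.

Midpoints: 3, 8, 13, 18
Σfm = 8×3 + 13×8 + 18×13 + 12×18 = 578
n = Σf = 51
Mean = 578 / 51 = 11.3333

11.3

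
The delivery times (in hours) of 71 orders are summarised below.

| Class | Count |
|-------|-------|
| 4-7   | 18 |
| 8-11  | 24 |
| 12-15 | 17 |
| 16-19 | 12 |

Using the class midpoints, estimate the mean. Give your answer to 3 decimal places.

10.796

Midpoints: 5.5, 9.5, 13.5, 17.5
Σfm = 18×5.5 + 24×9.5 + 17×13.5 + 12×17.5 = 766.5
n = Σf = 71
Mean = 766.5 / 71 = 10.7958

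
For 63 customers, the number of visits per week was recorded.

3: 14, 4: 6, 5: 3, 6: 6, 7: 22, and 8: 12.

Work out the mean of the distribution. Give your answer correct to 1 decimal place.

Values: 3, 4, 5, 6, 7, 8
Σfx = 14×3 + 6×4 + 3×5 + 6×6 + 22×7 + 12×8 = 367
n = Σf = 63
Mean = 367 / 63 = 5.8254

5.8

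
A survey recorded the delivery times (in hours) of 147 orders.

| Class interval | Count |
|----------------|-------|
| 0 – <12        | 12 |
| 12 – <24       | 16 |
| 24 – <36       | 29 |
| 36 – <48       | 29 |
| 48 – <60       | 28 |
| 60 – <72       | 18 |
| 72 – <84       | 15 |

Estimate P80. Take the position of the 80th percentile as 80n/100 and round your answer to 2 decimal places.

62.40

Cumulative frequencies: 12, 28, 57, 86, 114, 132, 147
n = 147; position = 80n/100 = 117.6.
This falls in the class 60 – <72: L = 60, F = 114, f = 18, h = 12.
80th percentile ≈ 60 + ((117.6 − 114) / 18) × 12 = 62.4000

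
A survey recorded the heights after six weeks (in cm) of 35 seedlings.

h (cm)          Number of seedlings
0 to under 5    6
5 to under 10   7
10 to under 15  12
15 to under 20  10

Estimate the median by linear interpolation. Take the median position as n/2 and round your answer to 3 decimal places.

Cumulative frequencies: 6, 13, 25, 35
n = 35; position = n/2 = 17.5.
This falls in the class 10 to under 15: L = 10, F = 13, f = 12, h = 5.
Median ≈ 10 + ((17.5 − 13) / 12) × 5 = 11.8750

11.875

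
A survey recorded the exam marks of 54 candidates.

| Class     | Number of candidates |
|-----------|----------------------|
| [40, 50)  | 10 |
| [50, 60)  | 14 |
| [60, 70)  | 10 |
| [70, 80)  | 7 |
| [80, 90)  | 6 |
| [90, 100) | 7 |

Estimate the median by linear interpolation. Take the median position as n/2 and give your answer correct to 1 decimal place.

Cumulative frequencies: 10, 24, 34, 41, 47, 54
n = 54; position = n/2 = 27.
This falls in the class [60, 70): L = 60, F = 24, f = 10, h = 10.
Median ≈ 60 + ((27 − 24) / 10) × 10 = 63.0000

63.0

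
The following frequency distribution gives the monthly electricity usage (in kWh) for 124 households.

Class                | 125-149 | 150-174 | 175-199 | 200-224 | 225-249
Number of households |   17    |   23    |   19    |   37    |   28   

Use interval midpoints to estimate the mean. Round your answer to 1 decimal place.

Midpoints: 137, 162, 187, 212, 237
Σfm = 17×137 + 23×162 + 19×187 + 37×212 + 28×237 = 24088
n = Σf = 124
Mean = 24088 / 124 = 194.2581

194.3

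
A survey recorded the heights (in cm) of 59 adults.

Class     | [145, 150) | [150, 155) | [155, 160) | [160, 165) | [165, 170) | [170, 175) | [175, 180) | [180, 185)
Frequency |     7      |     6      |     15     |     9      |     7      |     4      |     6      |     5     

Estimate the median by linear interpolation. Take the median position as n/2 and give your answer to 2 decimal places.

Cumulative frequencies: 7, 13, 28, 37, 44, 48, 54, 59
n = 59; position = n/2 = 29.5.
This falls in the class [160, 165): L = 160, F = 28, f = 9, h = 5.
Median ≈ 160 + ((29.5 − 28) / 9) × 5 = 160.8333

160.83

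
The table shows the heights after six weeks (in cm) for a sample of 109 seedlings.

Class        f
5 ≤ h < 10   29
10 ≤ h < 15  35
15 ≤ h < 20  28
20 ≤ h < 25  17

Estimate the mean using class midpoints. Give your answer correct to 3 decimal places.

14.014

Midpoints: 7.5, 12.5, 17.5, 22.5
Σfm = 29×7.5 + 35×12.5 + 28×17.5 + 17×22.5 = 1527.5
n = Σf = 109
Mean = 1527.5 / 109 = 14.0138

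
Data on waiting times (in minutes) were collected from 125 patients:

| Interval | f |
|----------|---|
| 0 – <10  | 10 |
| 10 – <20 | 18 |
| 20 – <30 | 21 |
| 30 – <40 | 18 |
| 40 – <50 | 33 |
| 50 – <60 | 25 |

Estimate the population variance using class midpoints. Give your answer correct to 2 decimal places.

252.70

Midpoints: 5, 15, 25, 35, 45, 55
n = 125, Σfm = 4335, mean = 34.6800
Σfm² = 181925
Σf(m − x̄)² = Σfm² − (Σfm)²/n = 181925 − 4335²/125 = 31587.2000
Population variance = 31587.2000 / 125 = 252.6976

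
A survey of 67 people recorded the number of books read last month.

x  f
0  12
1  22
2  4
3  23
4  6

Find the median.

Cumulative frequencies: 12, 34, 38, 61, 67
n = 67, so the median is the value in position (n+1)/2 = 34.
Position 34 falls at value 1.

1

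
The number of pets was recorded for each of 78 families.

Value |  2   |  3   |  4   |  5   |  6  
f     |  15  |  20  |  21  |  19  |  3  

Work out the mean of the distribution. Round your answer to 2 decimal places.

Values: 2, 3, 4, 5, 6
Σfx = 15×2 + 20×3 + 21×4 + 19×5 + 3×6 = 287
n = Σf = 78
Mean = 287 / 78 = 3.6795

3.68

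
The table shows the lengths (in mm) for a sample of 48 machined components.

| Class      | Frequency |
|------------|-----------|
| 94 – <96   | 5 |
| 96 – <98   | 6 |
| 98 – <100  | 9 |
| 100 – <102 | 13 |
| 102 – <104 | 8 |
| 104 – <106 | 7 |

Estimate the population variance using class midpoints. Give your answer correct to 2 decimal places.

9.16

Midpoints: 95, 97, 99, 101, 103, 105
n = 48, Σfm = 4820, mean = 100.4167
Σfm² = 484448
Σf(m − x̄)² = Σfm² − (Σfm)²/n = 484448 − 4820²/48 = 439.6667
Population variance = 439.6667 / 48 = 9.1597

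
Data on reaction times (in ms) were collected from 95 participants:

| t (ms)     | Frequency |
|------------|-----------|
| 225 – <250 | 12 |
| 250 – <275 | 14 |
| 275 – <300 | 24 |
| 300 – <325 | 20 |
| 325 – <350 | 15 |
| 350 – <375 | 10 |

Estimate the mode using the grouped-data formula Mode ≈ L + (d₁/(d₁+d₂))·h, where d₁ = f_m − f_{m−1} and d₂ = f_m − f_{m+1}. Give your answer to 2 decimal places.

Modal class: 275 – <300 (highest frequency 24).
d₁ = 24 − 14 = 10, d₂ = 24 − 20 = 4
Mode ≈ 275 + (10/(10+4)) × 25 = 275 + 17.8571 = 292.8571

292.86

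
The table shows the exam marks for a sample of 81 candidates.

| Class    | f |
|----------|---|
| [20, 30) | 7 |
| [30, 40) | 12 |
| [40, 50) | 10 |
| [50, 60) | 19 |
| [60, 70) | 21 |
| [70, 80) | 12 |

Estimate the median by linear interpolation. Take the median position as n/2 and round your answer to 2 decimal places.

56.05

Cumulative frequencies: 7, 19, 29, 48, 69, 81
n = 81; position = n/2 = 40.5.
This falls in the class [50, 60): L = 50, F = 29, f = 19, h = 10.
Median ≈ 50 + ((40.5 − 29) / 19) × 10 = 56.0526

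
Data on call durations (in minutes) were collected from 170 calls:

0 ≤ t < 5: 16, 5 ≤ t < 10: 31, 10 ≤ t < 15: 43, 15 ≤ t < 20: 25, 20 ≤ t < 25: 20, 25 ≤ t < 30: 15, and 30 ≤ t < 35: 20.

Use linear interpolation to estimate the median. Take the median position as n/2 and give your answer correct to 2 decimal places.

Cumulative frequencies: 16, 47, 90, 115, 135, 150, 170
n = 170; position = n/2 = 85.
This falls in the class 10 ≤ t < 15: L = 10, F = 47, f = 43, h = 5.
Median ≈ 10 + ((85 − 47) / 43) × 5 = 14.4186

14.42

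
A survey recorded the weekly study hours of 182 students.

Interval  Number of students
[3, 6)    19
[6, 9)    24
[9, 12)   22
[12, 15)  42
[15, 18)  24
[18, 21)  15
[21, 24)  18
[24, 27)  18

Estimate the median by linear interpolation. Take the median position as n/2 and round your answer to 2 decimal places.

Cumulative frequencies: 19, 43, 65, 107, 131, 146, 164, 182
n = 182; position = n/2 = 91.
This falls in the class [12, 15): L = 12, F = 65, f = 42, h = 3.
Median ≈ 12 + ((91 − 65) / 42) × 3 = 13.8571

13.86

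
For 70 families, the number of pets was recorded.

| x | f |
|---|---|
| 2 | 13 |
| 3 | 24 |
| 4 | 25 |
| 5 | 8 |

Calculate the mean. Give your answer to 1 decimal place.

Values: 2, 3, 4, 5
Σfx = 13×2 + 24×3 + 25×4 + 8×5 = 238
n = Σf = 70
Mean = 238 / 70 = 3.4000

3.4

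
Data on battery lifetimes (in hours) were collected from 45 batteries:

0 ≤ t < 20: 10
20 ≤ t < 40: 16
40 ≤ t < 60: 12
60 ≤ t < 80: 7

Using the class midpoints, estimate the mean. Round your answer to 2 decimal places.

37.11

Midpoints: 10, 30, 50, 70
Σfm = 10×10 + 16×30 + 12×50 + 7×70 = 1670
n = Σf = 45
Mean = 1670 / 45 = 37.1111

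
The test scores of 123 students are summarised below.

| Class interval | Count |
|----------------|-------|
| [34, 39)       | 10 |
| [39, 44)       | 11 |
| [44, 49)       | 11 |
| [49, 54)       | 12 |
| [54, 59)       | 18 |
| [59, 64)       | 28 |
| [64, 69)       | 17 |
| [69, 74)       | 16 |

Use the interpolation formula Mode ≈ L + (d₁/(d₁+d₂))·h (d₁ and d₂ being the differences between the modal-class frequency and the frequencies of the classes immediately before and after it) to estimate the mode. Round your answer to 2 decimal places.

Modal class: [59, 64) (highest frequency 28).
d₁ = 28 − 18 = 10, d₂ = 28 − 17 = 11
Mode ≈ 59 + (10/(10+11)) × 5 = 59 + 2.3810 = 61.3810

61.38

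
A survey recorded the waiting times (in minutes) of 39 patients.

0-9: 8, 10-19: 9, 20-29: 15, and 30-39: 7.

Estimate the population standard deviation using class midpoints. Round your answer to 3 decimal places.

10.088

Midpoints: 4.5, 14.5, 24.5, 34.5
n = 39, Σfm = 775.5, mean = 19.8846
Σfm² = 19389.75
Σf(m − x̄)² = Σfm² − (Σfm)²/n = 19389.75 − 775.5²/39 = 3969.2308
Population variance = 3969.2308 / 39 = 101.7751
Standard deviation = √101.7751 = 10.0884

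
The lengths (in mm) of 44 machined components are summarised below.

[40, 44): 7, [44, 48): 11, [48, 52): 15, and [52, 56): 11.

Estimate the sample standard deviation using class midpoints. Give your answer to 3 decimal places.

Midpoints: 42, 46, 50, 54
n = 44, Σfm = 2144, mean = 48.7273
Σfm² = 105200
Σf(m − x̄)² = Σfm² − (Σfm)²/n = 105200 − 2144²/44 = 728.7273
Sample variance = 728.7273 / 43 = 16.9471
Standard deviation = √16.9471 = 4.1167

4.117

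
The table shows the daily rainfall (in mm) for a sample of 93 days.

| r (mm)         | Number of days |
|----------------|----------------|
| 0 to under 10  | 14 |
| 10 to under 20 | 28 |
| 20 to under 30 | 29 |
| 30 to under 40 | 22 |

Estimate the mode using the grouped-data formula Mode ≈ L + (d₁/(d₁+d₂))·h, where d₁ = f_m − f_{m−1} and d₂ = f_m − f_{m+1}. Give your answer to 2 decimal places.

21.25

Modal class: 20 to under 30 (highest frequency 29).
d₁ = 29 − 28 = 1, d₂ = 29 − 22 = 7
Mode ≈ 20 + (1/(1+7)) × 10 = 20 + 1.2500 = 21.2500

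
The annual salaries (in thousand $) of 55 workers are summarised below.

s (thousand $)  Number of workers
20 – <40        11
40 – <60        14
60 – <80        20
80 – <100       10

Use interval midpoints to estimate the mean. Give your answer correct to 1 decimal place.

Midpoints: 30, 50, 70, 90
Σfm = 11×30 + 14×50 + 20×70 + 10×90 = 3330
n = Σf = 55
Mean = 3330 / 55 = 60.5455

60.5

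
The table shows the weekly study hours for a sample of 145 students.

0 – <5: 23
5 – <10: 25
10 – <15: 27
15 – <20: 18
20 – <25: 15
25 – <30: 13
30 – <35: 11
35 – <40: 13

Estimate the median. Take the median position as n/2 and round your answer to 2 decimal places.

14.54

Cumulative frequencies: 23, 48, 75, 93, 108, 121, 132, 145
n = 145; position = n/2 = 72.5.
This falls in the class 10 – <15: L = 10, F = 48, f = 27, h = 5.
Median ≈ 10 + ((72.5 − 48) / 27) × 5 = 14.5370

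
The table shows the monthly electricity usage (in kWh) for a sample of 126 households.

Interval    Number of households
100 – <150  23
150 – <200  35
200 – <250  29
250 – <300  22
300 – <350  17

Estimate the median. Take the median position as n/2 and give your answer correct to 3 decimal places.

208.621

Cumulative frequencies: 23, 58, 87, 109, 126
n = 126; position = n/2 = 63.
This falls in the class 200 – <250: L = 200, F = 58, f = 29, h = 50.
Median ≈ 200 + ((63 − 58) / 29) × 50 = 208.6207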